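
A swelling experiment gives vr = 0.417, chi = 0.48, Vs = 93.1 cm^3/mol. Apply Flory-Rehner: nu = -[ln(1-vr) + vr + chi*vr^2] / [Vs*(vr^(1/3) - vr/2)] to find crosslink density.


ln(1 - vr) = ln(1 - 0.417) = -0.5396
Numerator = -((-0.5396) + 0.417 + 0.48 * 0.417^2) = 0.0391
Denominator = 93.1 * (0.417^(1/3) - 0.417/2) = 50.1437
nu = 0.0391 / 50.1437 = 7.7979e-04 mol/cm^3

7.7979e-04 mol/cm^3


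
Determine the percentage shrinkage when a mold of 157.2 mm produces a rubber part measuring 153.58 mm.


Shrinkage = (mold - part) / mold * 100
= (157.2 - 153.58) / 157.2 * 100
= 3.62 / 157.2 * 100
= 2.3%

2.3%


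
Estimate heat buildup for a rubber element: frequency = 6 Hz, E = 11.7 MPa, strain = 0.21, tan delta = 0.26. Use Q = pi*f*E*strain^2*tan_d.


Q = pi * f * E * strain^2 * tan_d
= pi * 6 * 11.7 * 0.21^2 * 0.26
= pi * 6 * 11.7 * 0.0441 * 0.26
= 2.5287

Q = 2.5287


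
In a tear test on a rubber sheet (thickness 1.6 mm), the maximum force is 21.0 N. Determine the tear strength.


Tear strength = force / thickness
= 21.0 / 1.6
= 13.12 N/mm

13.12 N/mm


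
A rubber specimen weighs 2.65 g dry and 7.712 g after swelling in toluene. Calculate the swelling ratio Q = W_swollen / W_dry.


Q = W_swollen / W_dry
Q = 7.712 / 2.65
Q = 2.91

Q = 2.91


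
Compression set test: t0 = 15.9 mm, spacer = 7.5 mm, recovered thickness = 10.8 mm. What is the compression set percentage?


CS = (t0 - recovered) / (t0 - ts) * 100
= (15.9 - 10.8) / (15.9 - 7.5) * 100
= 5.1 / 8.4 * 100
= 60.7%

60.7%


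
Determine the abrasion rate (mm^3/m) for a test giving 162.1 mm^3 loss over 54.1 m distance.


Rate = volume_loss / distance
= 162.1 / 54.1
= 2.996 mm^3/m

2.996 mm^3/m


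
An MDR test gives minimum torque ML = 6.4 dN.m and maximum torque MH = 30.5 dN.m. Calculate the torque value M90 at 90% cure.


M90 = ML + 0.9 * (MH - ML)
M90 = 6.4 + 0.9 * (30.5 - 6.4)
M90 = 6.4 + 0.9 * 24.1
M90 = 28.09 dN.m

28.09 dN.m


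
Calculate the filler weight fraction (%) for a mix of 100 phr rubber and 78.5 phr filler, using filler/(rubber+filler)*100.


Filler % = filler / (rubber + filler) * 100
= 78.5 / (100 + 78.5) * 100
= 78.5 / 178.5 * 100
= 43.98%

43.98%


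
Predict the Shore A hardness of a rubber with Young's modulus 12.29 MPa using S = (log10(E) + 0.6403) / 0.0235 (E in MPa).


log10(E) = 0.0235*S - 0.6403  =>  S = (log10(E) + 0.6403) / 0.0235
log10(12.29) = 1.089552
S = (1.089552 + 0.6403) / 0.0235 = 1.729852 / 0.0235
S = 73.6

Shore A = 73.6


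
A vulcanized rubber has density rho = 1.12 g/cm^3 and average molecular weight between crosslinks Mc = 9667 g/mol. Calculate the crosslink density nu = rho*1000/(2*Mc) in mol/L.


nu = rho * 1000 / (2 * Mc)
nu = 1.12 * 1000 / (2 * 9667)
nu = 1120.0 / 19334
nu = 0.0579 mol/L

0.0579 mol/L


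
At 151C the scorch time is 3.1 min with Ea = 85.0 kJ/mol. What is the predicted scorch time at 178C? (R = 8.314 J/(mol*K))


Convert temperatures: T1 = 151 + 273.15 = 424.15 K, T2 = 178 + 273.15 = 451.15 K
ts2_new = 3.1 * exp(85000 / 8.314 * (1/451.15 - 1/424.15))
1/T2 - 1/T1 = -1.4110e-04
ts2_new = 0.73 min

0.73 min


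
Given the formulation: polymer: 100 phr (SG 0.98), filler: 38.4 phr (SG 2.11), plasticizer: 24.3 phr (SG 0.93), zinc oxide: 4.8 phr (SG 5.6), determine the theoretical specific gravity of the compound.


Sum of weights = 167.5
Volume contributions:
  polymer: 100/0.98 = 102.0408
  filler: 38.4/2.11 = 18.1991
  plasticizer: 24.3/0.93 = 26.1290
  zinc oxide: 4.8/5.6 = 0.8571
Sum of volumes = 147.2260
SG = 167.5 / 147.2260 = 1.138

SG = 1.138


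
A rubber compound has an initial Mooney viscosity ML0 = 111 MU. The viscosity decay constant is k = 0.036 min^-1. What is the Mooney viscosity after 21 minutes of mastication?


ML = ML0 * exp(-k * t)
ML = 111 * exp(-0.036 * 21)
ML = 111 * 0.4695
ML = 52.12 MU

52.12 MU


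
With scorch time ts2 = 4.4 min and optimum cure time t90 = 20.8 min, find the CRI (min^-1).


CRI = 100 / (t90 - ts2)
= 100 / (20.8 - 4.4)
= 100 / 16.4
= 6.1 min^-1

6.1 min^-1


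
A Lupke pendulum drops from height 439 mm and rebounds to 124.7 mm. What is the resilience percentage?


Resilience = h_rebound / h_drop * 100
= 124.7 / 439 * 100
= 28.4%

28.4%


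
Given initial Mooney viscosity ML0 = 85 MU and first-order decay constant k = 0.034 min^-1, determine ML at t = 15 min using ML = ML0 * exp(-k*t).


ML = ML0 * exp(-k * t)
ML = 85 * exp(-0.034 * 15)
ML = 85 * 0.6005
ML = 51.04 MU

51.04 MU


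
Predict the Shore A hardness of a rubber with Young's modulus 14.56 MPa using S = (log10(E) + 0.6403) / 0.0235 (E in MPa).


log10(E) = 0.0235*S - 0.6403  =>  S = (log10(E) + 0.6403) / 0.0235
log10(14.56) = 1.163161
S = (1.163161 + 0.6403) / 0.0235 = 1.803461 / 0.0235
S = 76.7

Shore A = 76.7


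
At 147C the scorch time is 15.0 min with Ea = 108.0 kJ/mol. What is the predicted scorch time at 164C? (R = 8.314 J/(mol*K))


Convert temperatures: T1 = 147 + 273.15 = 420.15 K, T2 = 164 + 273.15 = 437.15 K
ts2_new = 15.0 * exp(108000 / 8.314 * (1/437.15 - 1/420.15))
1/T2 - 1/T1 = -9.2558e-05
ts2_new = 4.51 min

4.51 min


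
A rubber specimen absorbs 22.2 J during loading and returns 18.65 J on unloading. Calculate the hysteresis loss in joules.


Hysteresis loss = loading - unloading
= 22.2 - 18.65
= 3.55 J

3.55 J


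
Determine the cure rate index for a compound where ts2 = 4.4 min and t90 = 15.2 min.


CRI = 100 / (t90 - ts2)
= 100 / (15.2 - 4.4)
= 100 / 10.8
= 9.26 min^-1

9.26 min^-1


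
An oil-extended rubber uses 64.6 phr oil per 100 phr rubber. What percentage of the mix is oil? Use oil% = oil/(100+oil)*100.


Oil % = oil / (100 + oil) * 100
= 64.6 / (100 + 64.6) * 100
= 64.6 / 164.6 * 100
= 39.25%

39.25%


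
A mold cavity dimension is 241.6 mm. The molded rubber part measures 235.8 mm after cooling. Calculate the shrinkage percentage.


Shrinkage = (mold - part) / mold * 100
= (241.6 - 235.8) / 241.6 * 100
= 5.8 / 241.6 * 100
= 2.4%

2.4%


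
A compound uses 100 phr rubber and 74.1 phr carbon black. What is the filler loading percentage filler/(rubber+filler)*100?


Filler % = filler / (rubber + filler) * 100
= 74.1 / (100 + 74.1) * 100
= 74.1 / 174.1 * 100
= 42.56%

42.56%


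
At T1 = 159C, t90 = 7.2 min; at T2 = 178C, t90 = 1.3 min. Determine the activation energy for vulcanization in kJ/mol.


T1 = 432.15 K, T2 = 451.15 K
1/T1 - 1/T2 = 9.7454e-05
ln(t1/t2) = ln(7.2/1.3) = 1.7117
Ea = 8.314 * 1.7117 / 9.7454e-05 = 146030.5772 J/mol
Ea = 146.03 kJ/mol

146.03 kJ/mol


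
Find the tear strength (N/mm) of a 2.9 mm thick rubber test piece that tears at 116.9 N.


Tear strength = force / thickness
= 116.9 / 2.9
= 40.31 N/mm

40.31 N/mm


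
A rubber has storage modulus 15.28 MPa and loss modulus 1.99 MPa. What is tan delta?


tan delta = E'' / E'
= 1.99 / 15.28
= 0.1302

tan delta = 0.1302


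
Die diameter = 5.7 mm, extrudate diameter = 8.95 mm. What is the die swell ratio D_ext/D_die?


Die swell ratio = D_extrudate / D_die
= 8.95 / 5.7
= 1.57

Die swell = 1.57


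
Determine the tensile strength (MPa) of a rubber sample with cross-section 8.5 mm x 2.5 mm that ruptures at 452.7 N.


Area = width * thickness = 8.5 * 2.5 = 21.25 mm^2
TS = force / area = 452.7 / 21.25 = 21.3 MPa

21.3 MPa


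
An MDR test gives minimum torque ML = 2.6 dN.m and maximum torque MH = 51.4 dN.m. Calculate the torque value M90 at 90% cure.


M90 = ML + 0.9 * (MH - ML)
M90 = 2.6 + 0.9 * (51.4 - 2.6)
M90 = 2.6 + 0.9 * 48.8
M90 = 46.52 dN.m

46.52 dN.m


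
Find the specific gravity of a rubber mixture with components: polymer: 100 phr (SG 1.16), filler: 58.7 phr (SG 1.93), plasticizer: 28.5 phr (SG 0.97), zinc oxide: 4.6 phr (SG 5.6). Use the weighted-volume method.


Sum of weights = 191.8
Volume contributions:
  polymer: 100/1.16 = 86.2069
  filler: 58.7/1.93 = 30.4145
  plasticizer: 28.5/0.97 = 29.3814
  zinc oxide: 4.6/5.6 = 0.8214
Sum of volumes = 146.8243
SG = 191.8 / 146.8243 = 1.306

SG = 1.306


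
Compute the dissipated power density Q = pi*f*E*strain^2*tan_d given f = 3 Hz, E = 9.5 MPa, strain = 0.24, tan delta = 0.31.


Q = pi * f * E * strain^2 * tan_d
= pi * 3 * 9.5 * 0.24^2 * 0.31
= pi * 3 * 9.5 * 0.0576 * 0.31
= 1.5987

Q = 1.5987


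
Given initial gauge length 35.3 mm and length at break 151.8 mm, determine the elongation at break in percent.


Elongation = (Lf - L0) / L0 * 100
= (151.8 - 35.3) / 35.3 * 100
= 116.5 / 35.3 * 100
= 330.0%

330.0%


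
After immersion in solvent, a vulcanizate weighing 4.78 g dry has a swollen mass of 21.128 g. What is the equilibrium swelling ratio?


Q = W_swollen / W_dry
Q = 21.128 / 4.78
Q = 4.42

Q = 4.42


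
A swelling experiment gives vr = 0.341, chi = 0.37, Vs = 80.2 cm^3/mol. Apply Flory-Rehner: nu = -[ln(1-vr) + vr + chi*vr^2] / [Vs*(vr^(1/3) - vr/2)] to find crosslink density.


ln(1 - vr) = ln(1 - 0.341) = -0.4170
Numerator = -((-0.4170) + 0.341 + 0.37 * 0.341^2) = 0.0330
Denominator = 80.2 * (0.341^(1/3) - 0.341/2) = 42.3566
nu = 0.0330 / 42.3566 = 7.7928e-04 mol/cm^3

7.7928e-04 mol/cm^3


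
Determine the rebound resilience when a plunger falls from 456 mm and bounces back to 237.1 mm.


Resilience = h_rebound / h_drop * 100
= 237.1 / 456 * 100
= 52.0%

52.0%


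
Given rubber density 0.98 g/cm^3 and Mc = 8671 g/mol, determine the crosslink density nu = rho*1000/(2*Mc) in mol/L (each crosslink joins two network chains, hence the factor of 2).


nu = rho * 1000 / (2 * Mc)
nu = 0.98 * 1000 / (2 * 8671)
nu = 980.0 / 17342
nu = 0.0565 mol/L

0.0565 mol/L


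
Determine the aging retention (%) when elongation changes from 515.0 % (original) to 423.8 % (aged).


Retention = aged / original * 100
= 423.8 / 515.0 * 100
= 82.3%

82.3%


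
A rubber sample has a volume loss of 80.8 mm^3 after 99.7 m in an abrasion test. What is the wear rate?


Rate = volume_loss / distance
= 80.8 / 99.7
= 0.81 mm^3/m

0.81 mm^3/m


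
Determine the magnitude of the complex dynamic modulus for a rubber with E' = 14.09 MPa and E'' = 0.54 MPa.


|E*| = sqrt(E'^2 + E''^2)
= sqrt(14.09^2 + 0.54^2)
= sqrt(198.5281 + 0.2916)
= 14.1 MPa

14.1 MPa


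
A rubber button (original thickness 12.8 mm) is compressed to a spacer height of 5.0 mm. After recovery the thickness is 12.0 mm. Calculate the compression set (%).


CS = (t0 - recovered) / (t0 - ts) * 100
= (12.8 - 12.0) / (12.8 - 5.0) * 100
= 0.8 / 7.8 * 100
= 10.3%

10.3%


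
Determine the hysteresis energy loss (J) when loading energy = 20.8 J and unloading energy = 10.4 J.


Hysteresis loss = loading - unloading
= 20.8 - 10.4
= 10.4 J

10.4 J


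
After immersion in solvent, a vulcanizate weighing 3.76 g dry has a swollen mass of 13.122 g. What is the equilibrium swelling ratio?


Q = W_swollen / W_dry
Q = 13.122 / 3.76
Q = 3.49

Q = 3.49


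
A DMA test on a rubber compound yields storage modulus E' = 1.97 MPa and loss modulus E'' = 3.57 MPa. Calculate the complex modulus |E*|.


|E*| = sqrt(E'^2 + E''^2)
= sqrt(1.97^2 + 3.57^2)
= sqrt(3.8809 + 12.7449)
= 4.077 MPa

4.077 MPa


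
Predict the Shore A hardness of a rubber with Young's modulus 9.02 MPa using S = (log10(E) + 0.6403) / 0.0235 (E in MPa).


log10(E) = 0.0235*S - 0.6403  =>  S = (log10(E) + 0.6403) / 0.0235
log10(9.02) = 0.955207
S = (0.955207 + 0.6403) / 0.0235 = 1.595507 / 0.0235
S = 67.9

Shore A = 67.9


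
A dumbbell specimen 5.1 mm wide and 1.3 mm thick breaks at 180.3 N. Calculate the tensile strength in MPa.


Area = width * thickness = 5.1 * 1.3 = 6.63 mm^2
TS = force / area = 180.3 / 6.63 = 27.19 MPa

27.19 MPa


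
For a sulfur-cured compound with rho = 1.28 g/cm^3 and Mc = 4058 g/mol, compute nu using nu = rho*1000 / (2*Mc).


nu = rho * 1000 / (2 * Mc)
nu = 1.28 * 1000 / (2 * 4058)
nu = 1280.0 / 8116
nu = 0.1577 mol/L

0.1577 mol/L


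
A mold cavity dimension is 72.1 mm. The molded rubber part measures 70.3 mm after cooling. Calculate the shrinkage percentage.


Shrinkage = (mold - part) / mold * 100
= (72.1 - 70.3) / 72.1 * 100
= 1.8 / 72.1 * 100
= 2.5%

2.5%


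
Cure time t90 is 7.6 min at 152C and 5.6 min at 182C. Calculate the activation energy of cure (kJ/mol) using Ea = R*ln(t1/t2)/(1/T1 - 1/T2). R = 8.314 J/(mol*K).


T1 = 425.15 K, T2 = 455.15 K
1/T1 - 1/T2 = 1.5503e-04
ln(t1/t2) = ln(7.6/5.6) = 0.3054
Ea = 8.314 * 0.3054 / 1.5503e-04 = 16376.7769 J/mol
Ea = 16.38 kJ/mol

16.38 kJ/mol


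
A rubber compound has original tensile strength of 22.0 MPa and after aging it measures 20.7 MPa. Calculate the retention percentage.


Retention = aged / original * 100
= 20.7 / 22.0 * 100
= 94.1%

94.1%


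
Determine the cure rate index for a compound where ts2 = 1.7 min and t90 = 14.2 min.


CRI = 100 / (t90 - ts2)
= 100 / (14.2 - 1.7)
= 100 / 12.5
= 8.0 min^-1

8.0 min^-1


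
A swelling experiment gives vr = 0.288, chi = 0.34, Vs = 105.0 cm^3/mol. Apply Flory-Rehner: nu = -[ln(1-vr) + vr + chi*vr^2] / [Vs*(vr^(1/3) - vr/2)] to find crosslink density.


ln(1 - vr) = ln(1 - 0.288) = -0.3397
Numerator = -((-0.3397) + 0.288 + 0.34 * 0.288^2) = 0.0235
Denominator = 105.0 * (0.288^(1/3) - 0.288/2) = 54.2205
nu = 0.0235 / 54.2205 = 4.3298e-04 mol/cm^3

4.3298e-04 mol/cm^3


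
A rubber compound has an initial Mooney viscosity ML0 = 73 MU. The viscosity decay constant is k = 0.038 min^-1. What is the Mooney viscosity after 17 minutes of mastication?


ML = ML0 * exp(-k * t)
ML = 73 * exp(-0.038 * 17)
ML = 73 * 0.5241
ML = 38.26 MU

38.26 MU


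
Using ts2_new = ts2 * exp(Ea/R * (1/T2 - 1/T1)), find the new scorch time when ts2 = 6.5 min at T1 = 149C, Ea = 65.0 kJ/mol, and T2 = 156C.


Convert temperatures: T1 = 149 + 273.15 = 422.15 K, T2 = 156 + 273.15 = 429.15 K
ts2_new = 6.5 * exp(65000 / 8.314 * (1/429.15 - 1/422.15))
1/T2 - 1/T1 = -3.8639e-05
ts2_new = 4.81 min

4.81 min


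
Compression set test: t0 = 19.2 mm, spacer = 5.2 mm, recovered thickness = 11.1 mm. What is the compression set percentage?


CS = (t0 - recovered) / (t0 - ts) * 100
= (19.2 - 11.1) / (19.2 - 5.2) * 100
= 8.1 / 14.0 * 100
= 57.9%

57.9%


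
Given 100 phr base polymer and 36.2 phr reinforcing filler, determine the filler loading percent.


Filler % = filler / (rubber + filler) * 100
= 36.2 / (100 + 36.2) * 100
= 36.2 / 136.2 * 100
= 26.58%

26.58%


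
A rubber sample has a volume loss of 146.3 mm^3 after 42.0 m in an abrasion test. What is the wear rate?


Rate = volume_loss / distance
= 146.3 / 42.0
= 3.483 mm^3/m

3.483 mm^3/m


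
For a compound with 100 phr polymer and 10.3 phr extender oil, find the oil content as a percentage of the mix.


Oil % = oil / (100 + oil) * 100
= 10.3 / (100 + 10.3) * 100
= 10.3 / 110.3 * 100
= 9.34%

9.34%


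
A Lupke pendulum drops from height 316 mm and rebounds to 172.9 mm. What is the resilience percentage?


Resilience = h_rebound / h_drop * 100
= 172.9 / 316 * 100
= 54.7%

54.7%


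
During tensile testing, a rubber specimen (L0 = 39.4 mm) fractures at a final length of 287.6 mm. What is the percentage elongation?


Elongation = (Lf - L0) / L0 * 100
= (287.6 - 39.4) / 39.4 * 100
= 248.2 / 39.4 * 100
= 629.9%

629.9%


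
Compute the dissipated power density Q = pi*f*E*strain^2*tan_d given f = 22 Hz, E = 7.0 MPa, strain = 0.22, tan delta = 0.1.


Q = pi * f * E * strain^2 * tan_d
= pi * 22 * 7.0 * 0.22^2 * 0.1
= pi * 22 * 7.0 * 0.0484 * 0.1
= 2.3416

Q = 2.3416


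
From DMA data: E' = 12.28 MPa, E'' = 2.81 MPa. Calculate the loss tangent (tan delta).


tan delta = E'' / E'
= 2.81 / 12.28
= 0.2288

tan delta = 0.2288


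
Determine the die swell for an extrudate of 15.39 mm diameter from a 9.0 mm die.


Die swell ratio = D_extrudate / D_die
= 15.39 / 9.0
= 1.71

Die swell = 1.71


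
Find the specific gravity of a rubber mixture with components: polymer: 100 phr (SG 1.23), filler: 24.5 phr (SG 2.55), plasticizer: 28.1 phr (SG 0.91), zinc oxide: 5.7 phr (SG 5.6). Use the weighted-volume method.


Sum of weights = 158.3
Volume contributions:
  polymer: 100/1.23 = 81.3008
  filler: 24.5/2.55 = 9.6078
  plasticizer: 28.1/0.91 = 30.8791
  zinc oxide: 5.7/5.6 = 1.0179
Sum of volumes = 122.8056
SG = 158.3 / 122.8056 = 1.289

SG = 1.289


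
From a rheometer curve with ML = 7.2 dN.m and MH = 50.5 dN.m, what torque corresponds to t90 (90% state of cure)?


M90 = ML + 0.9 * (MH - ML)
M90 = 7.2 + 0.9 * (50.5 - 7.2)
M90 = 7.2 + 0.9 * 43.3
M90 = 46.17 dN.m

46.17 dN.m


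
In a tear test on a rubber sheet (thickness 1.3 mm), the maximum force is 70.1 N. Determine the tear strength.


Tear strength = force / thickness
= 70.1 / 1.3
= 53.92 N/mm

53.92 N/mm


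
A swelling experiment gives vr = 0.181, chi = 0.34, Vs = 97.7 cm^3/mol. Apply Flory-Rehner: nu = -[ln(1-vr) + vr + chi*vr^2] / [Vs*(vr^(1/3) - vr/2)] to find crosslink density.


ln(1 - vr) = ln(1 - 0.181) = -0.1997
Numerator = -((-0.1997) + 0.181 + 0.34 * 0.181^2) = 0.0075
Denominator = 97.7 * (0.181^(1/3) - 0.181/2) = 46.4236
nu = 0.0075 / 46.4236 = 1.6225e-04 mol/cm^3

1.6225e-04 mol/cm^3


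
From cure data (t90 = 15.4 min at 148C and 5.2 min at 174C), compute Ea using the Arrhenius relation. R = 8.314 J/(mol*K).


T1 = 421.15 K, T2 = 447.15 K
1/T1 - 1/T2 = 1.3806e-04
ln(t1/t2) = ln(15.4/5.2) = 1.0857
Ea = 8.314 * 1.0857 / 1.3806e-04 = 65379.2755 J/mol
Ea = 65.38 kJ/mol

65.38 kJ/mol


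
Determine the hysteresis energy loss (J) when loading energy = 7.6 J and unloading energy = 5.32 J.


Hysteresis loss = loading - unloading
= 7.6 - 5.32
= 2.28 J

2.28 J


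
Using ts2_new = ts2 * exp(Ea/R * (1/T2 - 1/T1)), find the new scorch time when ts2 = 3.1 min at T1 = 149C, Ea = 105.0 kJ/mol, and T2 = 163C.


Convert temperatures: T1 = 149 + 273.15 = 422.15 K, T2 = 163 + 273.15 = 436.15 K
ts2_new = 3.1 * exp(105000 / 8.314 * (1/436.15 - 1/422.15))
1/T2 - 1/T1 = -7.6037e-05
ts2_new = 1.19 min

1.19 min


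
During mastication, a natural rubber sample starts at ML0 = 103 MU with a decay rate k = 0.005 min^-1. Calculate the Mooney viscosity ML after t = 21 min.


ML = ML0 * exp(-k * t)
ML = 103 * exp(-0.005 * 21)
ML = 103 * 0.9003
ML = 92.73 MU

92.73 MU


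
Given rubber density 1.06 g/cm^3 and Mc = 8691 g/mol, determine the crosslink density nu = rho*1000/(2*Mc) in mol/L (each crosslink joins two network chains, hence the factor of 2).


nu = rho * 1000 / (2 * Mc)
nu = 1.06 * 1000 / (2 * 8691)
nu = 1060.0 / 17382
nu = 0.0610 mol/L

0.0610 mol/L


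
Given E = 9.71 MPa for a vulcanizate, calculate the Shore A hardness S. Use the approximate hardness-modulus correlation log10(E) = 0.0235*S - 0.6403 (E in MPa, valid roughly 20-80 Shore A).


log10(E) = 0.0235*S - 0.6403  =>  S = (log10(E) + 0.6403) / 0.0235
log10(9.71) = 0.987219
S = (0.987219 + 0.6403) / 0.0235 = 1.627519 / 0.0235
S = 69.3

Shore A = 69.3


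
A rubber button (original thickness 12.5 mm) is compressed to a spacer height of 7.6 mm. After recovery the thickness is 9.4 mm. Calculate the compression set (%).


CS = (t0 - recovered) / (t0 - ts) * 100
= (12.5 - 9.4) / (12.5 - 7.6) * 100
= 3.1 / 4.9 * 100
= 63.3%

63.3%


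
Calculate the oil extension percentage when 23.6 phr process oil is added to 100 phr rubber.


Oil % = oil / (100 + oil) * 100
= 23.6 / (100 + 23.6) * 100
= 23.6 / 123.6 * 100
= 19.09%

19.09%


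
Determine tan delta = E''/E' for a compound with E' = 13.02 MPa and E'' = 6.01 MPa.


tan delta = E'' / E'
= 6.01 / 13.02
= 0.4616

tan delta = 0.4616


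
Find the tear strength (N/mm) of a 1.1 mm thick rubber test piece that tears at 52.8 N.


Tear strength = force / thickness
= 52.8 / 1.1
= 48.0 N/mm

48.0 N/mm


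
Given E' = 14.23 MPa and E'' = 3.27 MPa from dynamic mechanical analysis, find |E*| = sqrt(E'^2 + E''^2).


|E*| = sqrt(E'^2 + E''^2)
= sqrt(14.23^2 + 3.27^2)
= sqrt(202.4929 + 10.6929)
= 14.601 MPa

14.601 MPa


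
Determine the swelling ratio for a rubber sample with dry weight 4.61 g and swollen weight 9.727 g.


Q = W_swollen / W_dry
Q = 9.727 / 4.61
Q = 2.11

Q = 2.11


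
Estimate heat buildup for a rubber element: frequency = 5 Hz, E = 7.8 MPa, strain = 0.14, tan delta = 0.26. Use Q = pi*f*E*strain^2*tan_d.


Q = pi * f * E * strain^2 * tan_d
= pi * 5 * 7.8 * 0.14^2 * 0.26
= pi * 5 * 7.8 * 0.0196 * 0.26
= 0.6244

Q = 0.6244


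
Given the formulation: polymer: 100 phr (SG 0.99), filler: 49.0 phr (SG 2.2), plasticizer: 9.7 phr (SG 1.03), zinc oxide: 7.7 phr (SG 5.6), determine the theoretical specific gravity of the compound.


Sum of weights = 166.4
Volume contributions:
  polymer: 100/0.99 = 101.0101
  filler: 49.0/2.2 = 22.2727
  plasticizer: 9.7/1.03 = 9.4175
  zinc oxide: 7.7/5.6 = 1.3750
Sum of volumes = 134.0753
SG = 166.4 / 134.0753 = 1.241

SG = 1.241


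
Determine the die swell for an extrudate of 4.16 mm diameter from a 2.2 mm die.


Die swell ratio = D_extrudate / D_die
= 4.16 / 2.2
= 1.891

Die swell = 1.891


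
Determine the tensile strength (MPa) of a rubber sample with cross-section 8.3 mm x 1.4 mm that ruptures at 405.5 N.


Area = width * thickness = 8.3 * 1.4 = 11.62 mm^2
TS = force / area = 405.5 / 11.62 = 34.9 MPa

34.9 MPa


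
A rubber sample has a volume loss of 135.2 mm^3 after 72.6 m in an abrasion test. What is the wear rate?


Rate = volume_loss / distance
= 135.2 / 72.6
= 1.862 mm^3/m

1.862 mm^3/m


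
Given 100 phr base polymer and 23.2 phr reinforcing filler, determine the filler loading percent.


Filler % = filler / (rubber + filler) * 100
= 23.2 / (100 + 23.2) * 100
= 23.2 / 123.2 * 100
= 18.83%

18.83%


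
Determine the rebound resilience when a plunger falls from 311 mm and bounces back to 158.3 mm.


Resilience = h_rebound / h_drop * 100
= 158.3 / 311 * 100
= 50.9%

50.9%


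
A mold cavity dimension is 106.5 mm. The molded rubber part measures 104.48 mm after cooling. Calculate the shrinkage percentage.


Shrinkage = (mold - part) / mold * 100
= (106.5 - 104.48) / 106.5 * 100
= 2.02 / 106.5 * 100
= 1.9%

1.9%


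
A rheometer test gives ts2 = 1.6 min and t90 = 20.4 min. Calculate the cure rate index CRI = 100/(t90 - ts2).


CRI = 100 / (t90 - ts2)
= 100 / (20.4 - 1.6)
= 100 / 18.8
= 5.32 min^-1

5.32 min^-1


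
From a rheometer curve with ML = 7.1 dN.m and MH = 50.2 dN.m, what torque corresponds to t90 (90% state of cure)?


M90 = ML + 0.9 * (MH - ML)
M90 = 7.1 + 0.9 * (50.2 - 7.1)
M90 = 7.1 + 0.9 * 43.1
M90 = 45.89 dN.m

45.89 dN.m


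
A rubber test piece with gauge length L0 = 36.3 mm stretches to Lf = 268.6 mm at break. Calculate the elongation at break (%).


Elongation = (Lf - L0) / L0 * 100
= (268.6 - 36.3) / 36.3 * 100
= 232.3 / 36.3 * 100
= 639.9%

639.9%


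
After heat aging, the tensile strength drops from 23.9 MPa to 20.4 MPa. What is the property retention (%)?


Retention = aged / original * 100
= 20.4 / 23.9 * 100
= 85.4%

85.4%


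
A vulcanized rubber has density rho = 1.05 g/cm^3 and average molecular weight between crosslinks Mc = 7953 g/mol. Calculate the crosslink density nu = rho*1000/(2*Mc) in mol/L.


nu = rho * 1000 / (2 * Mc)
nu = 1.05 * 1000 / (2 * 7953)
nu = 1050.0 / 15906
nu = 0.0660 mol/L

0.0660 mol/L


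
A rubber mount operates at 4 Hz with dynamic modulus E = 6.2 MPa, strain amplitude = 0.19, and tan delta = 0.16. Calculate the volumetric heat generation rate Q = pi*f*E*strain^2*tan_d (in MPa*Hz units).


Q = pi * f * E * strain^2 * tan_d
= pi * 4 * 6.2 * 0.19^2 * 0.16
= pi * 4 * 6.2 * 0.0361 * 0.16
= 0.4500

Q = 0.4500


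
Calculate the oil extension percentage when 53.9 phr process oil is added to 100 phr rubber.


Oil % = oil / (100 + oil) * 100
= 53.9 / (100 + 53.9) * 100
= 53.9 / 153.9 * 100
= 35.02%

35.02%


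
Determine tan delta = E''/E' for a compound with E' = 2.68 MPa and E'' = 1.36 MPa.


tan delta = E'' / E'
= 1.36 / 2.68
= 0.5075

tan delta = 0.5075


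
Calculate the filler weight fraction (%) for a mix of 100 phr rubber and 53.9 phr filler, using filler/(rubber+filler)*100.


Filler % = filler / (rubber + filler) * 100
= 53.9 / (100 + 53.9) * 100
= 53.9 / 153.9 * 100
= 35.02%

35.02%


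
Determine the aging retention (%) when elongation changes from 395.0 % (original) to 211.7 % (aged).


Retention = aged / original * 100
= 211.7 / 395.0 * 100
= 53.6%

53.6%


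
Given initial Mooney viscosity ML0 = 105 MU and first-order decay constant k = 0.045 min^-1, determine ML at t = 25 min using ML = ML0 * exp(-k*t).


ML = ML0 * exp(-k * t)
ML = 105 * exp(-0.045 * 25)
ML = 105 * 0.3247
ML = 34.09 MU

34.09 MU


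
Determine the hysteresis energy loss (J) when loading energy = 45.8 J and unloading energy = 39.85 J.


Hysteresis loss = loading - unloading
= 45.8 - 39.85
= 5.95 J

5.95 J


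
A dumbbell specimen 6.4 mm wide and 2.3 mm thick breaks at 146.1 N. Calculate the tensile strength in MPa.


Area = width * thickness = 6.4 * 2.3 = 14.72 mm^2
TS = force / area = 146.1 / 14.72 = 9.93 MPa

9.93 MPa


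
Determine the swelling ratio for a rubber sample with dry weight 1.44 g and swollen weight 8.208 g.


Q = W_swollen / W_dry
Q = 8.208 / 1.44
Q = 5.7

Q = 5.7


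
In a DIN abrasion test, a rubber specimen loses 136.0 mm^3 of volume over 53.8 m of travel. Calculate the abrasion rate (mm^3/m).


Rate = volume_loss / distance
= 136.0 / 53.8
= 2.528 mm^3/m

2.528 mm^3/m


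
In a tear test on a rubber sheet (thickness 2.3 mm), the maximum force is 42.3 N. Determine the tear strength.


Tear strength = force / thickness
= 42.3 / 2.3
= 18.39 N/mm

18.39 N/mm


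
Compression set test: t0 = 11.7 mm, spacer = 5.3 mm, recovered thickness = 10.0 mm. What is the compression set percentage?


CS = (t0 - recovered) / (t0 - ts) * 100
= (11.7 - 10.0) / (11.7 - 5.3) * 100
= 1.7 / 6.4 * 100
= 26.6%

26.6%


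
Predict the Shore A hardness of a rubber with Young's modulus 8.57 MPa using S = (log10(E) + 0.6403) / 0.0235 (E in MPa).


log10(E) = 0.0235*S - 0.6403  =>  S = (log10(E) + 0.6403) / 0.0235
log10(8.57) = 0.932981
S = (0.932981 + 0.6403) / 0.0235 = 1.573281 / 0.0235
S = 66.9

Shore A = 66.9


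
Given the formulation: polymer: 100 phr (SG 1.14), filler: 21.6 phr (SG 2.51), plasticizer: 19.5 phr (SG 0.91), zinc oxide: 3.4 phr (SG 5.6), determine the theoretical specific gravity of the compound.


Sum of weights = 144.5
Volume contributions:
  polymer: 100/1.14 = 87.7193
  filler: 21.6/2.51 = 8.6056
  plasticizer: 19.5/0.91 = 21.4286
  zinc oxide: 3.4/5.6 = 0.6071
Sum of volumes = 118.3606
SG = 144.5 / 118.3606 = 1.221

SG = 1.221


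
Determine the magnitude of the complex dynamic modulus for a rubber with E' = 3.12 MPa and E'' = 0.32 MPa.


|E*| = sqrt(E'^2 + E''^2)
= sqrt(3.12^2 + 0.32^2)
= sqrt(9.7344 + 0.1024)
= 3.136 MPa

3.136 MPa


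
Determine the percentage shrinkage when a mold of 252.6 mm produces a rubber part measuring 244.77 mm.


Shrinkage = (mold - part) / mold * 100
= (252.6 - 244.77) / 252.6 * 100
= 7.83 / 252.6 * 100
= 3.1%

3.1%


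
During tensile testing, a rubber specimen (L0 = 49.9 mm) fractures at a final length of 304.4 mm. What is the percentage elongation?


Elongation = (Lf - L0) / L0 * 100
= (304.4 - 49.9) / 49.9 * 100
= 254.5 / 49.9 * 100
= 510.0%

510.0%


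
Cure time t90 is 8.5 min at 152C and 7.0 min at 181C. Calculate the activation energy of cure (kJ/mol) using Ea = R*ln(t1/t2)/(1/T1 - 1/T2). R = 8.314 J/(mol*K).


T1 = 425.15 K, T2 = 454.15 K
1/T1 - 1/T2 = 1.5020e-04
ln(t1/t2) = ln(8.5/7.0) = 0.1942
Ea = 8.314 * 0.1942 / 1.5020e-04 = 10747.4237 J/mol
Ea = 10.75 kJ/mol

10.75 kJ/mol


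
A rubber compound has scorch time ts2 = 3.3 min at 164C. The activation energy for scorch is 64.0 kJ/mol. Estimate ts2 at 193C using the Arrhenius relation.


Convert temperatures: T1 = 164 + 273.15 = 437.15 K, T2 = 193 + 273.15 = 466.15 K
ts2_new = 3.3 * exp(64000 / 8.314 * (1/466.15 - 1/437.15))
1/T2 - 1/T1 = -1.4231e-04
ts2_new = 1.1 min

1.1 min


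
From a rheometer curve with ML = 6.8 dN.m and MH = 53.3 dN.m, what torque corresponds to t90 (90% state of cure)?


M90 = ML + 0.9 * (MH - ML)
M90 = 6.8 + 0.9 * (53.3 - 6.8)
M90 = 6.8 + 0.9 * 46.5
M90 = 48.65 dN.m

48.65 dN.m


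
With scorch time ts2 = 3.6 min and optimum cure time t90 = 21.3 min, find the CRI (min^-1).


CRI = 100 / (t90 - ts2)
= 100 / (21.3 - 3.6)
= 100 / 17.7
= 5.65 min^-1

5.65 min^-1


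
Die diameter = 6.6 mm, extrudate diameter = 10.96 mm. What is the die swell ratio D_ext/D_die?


Die swell ratio = D_extrudate / D_die
= 10.96 / 6.6
= 1.661

Die swell = 1.661


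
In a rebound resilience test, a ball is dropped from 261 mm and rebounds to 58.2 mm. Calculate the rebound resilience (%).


Resilience = h_rebound / h_drop * 100
= 58.2 / 261 * 100
= 22.3%

22.3%


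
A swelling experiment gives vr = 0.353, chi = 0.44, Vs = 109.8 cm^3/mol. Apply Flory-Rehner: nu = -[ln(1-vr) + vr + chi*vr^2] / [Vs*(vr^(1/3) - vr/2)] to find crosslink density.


ln(1 - vr) = ln(1 - 0.353) = -0.4354
Numerator = -((-0.4354) + 0.353 + 0.44 * 0.353^2) = 0.0276
Denominator = 109.8 * (0.353^(1/3) - 0.353/2) = 58.2201
nu = 0.0276 / 58.2201 = 4.7374e-04 mol/cm^3

4.7374e-04 mol/cm^3


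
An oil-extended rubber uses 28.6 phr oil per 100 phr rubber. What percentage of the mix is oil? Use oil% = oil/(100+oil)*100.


Oil % = oil / (100 + oil) * 100
= 28.6 / (100 + 28.6) * 100
= 28.6 / 128.6 * 100
= 22.24%

22.24%


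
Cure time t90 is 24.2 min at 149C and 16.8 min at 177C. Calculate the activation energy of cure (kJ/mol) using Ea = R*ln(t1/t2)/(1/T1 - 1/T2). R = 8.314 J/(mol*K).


T1 = 422.15 K, T2 = 450.15 K
1/T1 - 1/T2 = 1.4734e-04
ln(t1/t2) = ln(24.2/16.8) = 0.3650
Ea = 8.314 * 0.3650 / 1.4734e-04 = 20593.8556 J/mol
Ea = 20.59 kJ/mol

20.59 kJ/mol


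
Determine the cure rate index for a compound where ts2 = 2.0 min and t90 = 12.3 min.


CRI = 100 / (t90 - ts2)
= 100 / (12.3 - 2.0)
= 100 / 10.3
= 9.71 min^-1

9.71 min^-1


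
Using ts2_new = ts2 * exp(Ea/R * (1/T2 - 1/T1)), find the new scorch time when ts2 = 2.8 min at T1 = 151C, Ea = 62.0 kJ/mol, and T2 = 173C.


Convert temperatures: T1 = 151 + 273.15 = 424.15 K, T2 = 173 + 273.15 = 446.15 K
ts2_new = 2.8 * exp(62000 / 8.314 * (1/446.15 - 1/424.15))
1/T2 - 1/T1 = -1.1626e-04
ts2_new = 1.18 min

1.18 min


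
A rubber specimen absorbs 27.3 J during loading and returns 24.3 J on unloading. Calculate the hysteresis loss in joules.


Hysteresis loss = loading - unloading
= 27.3 - 24.3
= 3.0 J

3.0 J


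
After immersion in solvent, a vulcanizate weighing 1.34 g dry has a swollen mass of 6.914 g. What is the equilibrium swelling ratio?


Q = W_swollen / W_dry
Q = 6.914 / 1.34
Q = 5.16

Q = 5.16


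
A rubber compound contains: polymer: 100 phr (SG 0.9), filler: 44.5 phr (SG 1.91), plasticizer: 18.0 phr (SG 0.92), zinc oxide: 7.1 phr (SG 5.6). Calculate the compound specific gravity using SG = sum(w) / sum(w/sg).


Sum of weights = 169.6
Volume contributions:
  polymer: 100/0.9 = 111.1111
  filler: 44.5/1.91 = 23.2984
  plasticizer: 18.0/0.92 = 19.5652
  zinc oxide: 7.1/5.6 = 1.2679
Sum of volumes = 155.2426
SG = 169.6 / 155.2426 = 1.092

SG = 1.092


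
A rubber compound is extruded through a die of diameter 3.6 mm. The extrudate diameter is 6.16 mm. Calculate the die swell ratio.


Die swell ratio = D_extrudate / D_die
= 6.16 / 3.6
= 1.711

Die swell = 1.711


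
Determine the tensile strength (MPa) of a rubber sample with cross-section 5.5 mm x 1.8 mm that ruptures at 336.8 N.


Area = width * thickness = 5.5 * 1.8 = 9.9 mm^2
TS = force / area = 336.8 / 9.9 = 34.02 MPa

34.02 MPa


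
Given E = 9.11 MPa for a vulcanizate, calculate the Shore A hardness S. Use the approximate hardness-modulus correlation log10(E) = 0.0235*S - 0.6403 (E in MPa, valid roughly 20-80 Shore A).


log10(E) = 0.0235*S - 0.6403  =>  S = (log10(E) + 0.6403) / 0.0235
log10(9.11) = 0.959518
S = (0.959518 + 0.6403) / 0.0235 = 1.599818 / 0.0235
S = 68.1

Shore A = 68.1


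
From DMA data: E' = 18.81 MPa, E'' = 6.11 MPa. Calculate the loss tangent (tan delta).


tan delta = E'' / E'
= 6.11 / 18.81
= 0.3248

tan delta = 0.3248


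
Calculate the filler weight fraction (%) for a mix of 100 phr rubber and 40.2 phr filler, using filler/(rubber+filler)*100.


Filler % = filler / (rubber + filler) * 100
= 40.2 / (100 + 40.2) * 100
= 40.2 / 140.2 * 100
= 28.67%

28.67%


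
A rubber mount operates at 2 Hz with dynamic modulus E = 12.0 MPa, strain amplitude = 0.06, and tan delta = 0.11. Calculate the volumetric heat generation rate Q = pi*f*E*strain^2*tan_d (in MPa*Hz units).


Q = pi * f * E * strain^2 * tan_d
= pi * 2 * 12.0 * 0.06^2 * 0.11
= pi * 2 * 12.0 * 0.0036 * 0.11
= 0.0299

Q = 0.0299


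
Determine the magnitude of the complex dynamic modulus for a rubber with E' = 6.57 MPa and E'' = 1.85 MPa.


|E*| = sqrt(E'^2 + E''^2)
= sqrt(6.57^2 + 1.85^2)
= sqrt(43.1649 + 3.4225)
= 6.825 MPa

6.825 MPa


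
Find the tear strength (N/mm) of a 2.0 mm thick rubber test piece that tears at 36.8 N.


Tear strength = force / thickness
= 36.8 / 2.0
= 18.4 N/mm

18.4 N/mm


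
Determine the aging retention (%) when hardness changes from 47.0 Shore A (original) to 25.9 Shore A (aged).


Retention = aged / original * 100
= 25.9 / 47.0 * 100
= 55.1%

55.1%


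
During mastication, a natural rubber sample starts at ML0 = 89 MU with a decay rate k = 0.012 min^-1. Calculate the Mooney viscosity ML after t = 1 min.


ML = ML0 * exp(-k * t)
ML = 89 * exp(-0.012 * 1)
ML = 89 * 0.9881
ML = 87.94 MU

87.94 MU


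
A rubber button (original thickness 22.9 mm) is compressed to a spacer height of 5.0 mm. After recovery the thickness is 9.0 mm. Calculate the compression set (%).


CS = (t0 - recovered) / (t0 - ts) * 100
= (22.9 - 9.0) / (22.9 - 5.0) * 100
= 13.9 / 17.9 * 100
= 77.7%

77.7%


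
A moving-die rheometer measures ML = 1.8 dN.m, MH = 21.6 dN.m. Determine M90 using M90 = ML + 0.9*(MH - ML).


M90 = ML + 0.9 * (MH - ML)
M90 = 1.8 + 0.9 * (21.6 - 1.8)
M90 = 1.8 + 0.9 * 19.8
M90 = 19.62 dN.m

19.62 dN.m


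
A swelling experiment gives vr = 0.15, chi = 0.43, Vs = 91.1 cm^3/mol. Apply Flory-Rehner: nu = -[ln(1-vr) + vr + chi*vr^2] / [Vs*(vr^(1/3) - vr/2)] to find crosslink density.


ln(1 - vr) = ln(1 - 0.15) = -0.1625
Numerator = -((-0.1625) + 0.15 + 0.43 * 0.15^2) = 0.0028
Denominator = 91.1 * (0.15^(1/3) - 0.15/2) = 41.5716
nu = 0.0028 / 41.5716 = 6.8410e-05 mol/cm^3

6.8410e-05 mol/cm^3


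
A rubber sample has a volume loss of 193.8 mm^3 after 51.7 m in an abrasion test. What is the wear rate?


Rate = volume_loss / distance
= 193.8 / 51.7
= 3.749 mm^3/m

3.749 mm^3/m


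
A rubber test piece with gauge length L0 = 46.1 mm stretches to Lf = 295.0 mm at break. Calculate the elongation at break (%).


Elongation = (Lf - L0) / L0 * 100
= (295.0 - 46.1) / 46.1 * 100
= 248.9 / 46.1 * 100
= 539.9%

539.9%


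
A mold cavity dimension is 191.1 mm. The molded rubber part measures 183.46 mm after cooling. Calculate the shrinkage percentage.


Shrinkage = (mold - part) / mold * 100
= (191.1 - 183.46) / 191.1 * 100
= 7.64 / 191.1 * 100
= 4.0%

4.0%


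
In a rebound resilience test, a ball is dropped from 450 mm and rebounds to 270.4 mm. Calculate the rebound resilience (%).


Resilience = h_rebound / h_drop * 100
= 270.4 / 450 * 100
= 60.1%

60.1%


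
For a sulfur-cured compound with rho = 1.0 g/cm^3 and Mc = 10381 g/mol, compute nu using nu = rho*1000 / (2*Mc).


nu = rho * 1000 / (2 * Mc)
nu = 1.0 * 1000 / (2 * 10381)
nu = 1000.0 / 20762
nu = 0.0482 mol/L

0.0482 mol/L


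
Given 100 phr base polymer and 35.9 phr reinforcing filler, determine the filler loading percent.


Filler % = filler / (rubber + filler) * 100
= 35.9 / (100 + 35.9) * 100
= 35.9 / 135.9 * 100
= 26.42%

26.42%


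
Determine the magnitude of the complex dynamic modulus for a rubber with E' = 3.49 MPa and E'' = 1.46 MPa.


|E*| = sqrt(E'^2 + E''^2)
= sqrt(3.49^2 + 1.46^2)
= sqrt(12.1801 + 2.1316)
= 3.783 MPa

3.783 MPa


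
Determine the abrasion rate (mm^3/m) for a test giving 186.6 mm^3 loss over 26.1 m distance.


Rate = volume_loss / distance
= 186.6 / 26.1
= 7.149 mm^3/m

7.149 mm^3/m


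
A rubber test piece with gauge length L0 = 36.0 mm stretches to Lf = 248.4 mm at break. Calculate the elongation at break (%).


Elongation = (Lf - L0) / L0 * 100
= (248.4 - 36.0) / 36.0 * 100
= 212.4 / 36.0 * 100
= 590.0%

590.0%


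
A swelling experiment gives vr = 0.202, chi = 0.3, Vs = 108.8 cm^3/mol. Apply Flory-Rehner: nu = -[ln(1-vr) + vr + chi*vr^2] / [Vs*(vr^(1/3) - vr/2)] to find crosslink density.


ln(1 - vr) = ln(1 - 0.202) = -0.2256
Numerator = -((-0.2256) + 0.202 + 0.3 * 0.202^2) = 0.0114
Denominator = 108.8 * (0.202^(1/3) - 0.202/2) = 52.8492
nu = 0.0114 / 52.8492 = 2.1581e-04 mol/cm^3

2.1581e-04 mol/cm^3


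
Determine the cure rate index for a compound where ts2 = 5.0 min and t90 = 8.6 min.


CRI = 100 / (t90 - ts2)
= 100 / (8.6 - 5.0)
= 100 / 3.6
= 27.78 min^-1

27.78 min^-1


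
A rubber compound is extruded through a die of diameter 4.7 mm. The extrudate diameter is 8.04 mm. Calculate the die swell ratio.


Die swell ratio = D_extrudate / D_die
= 8.04 / 4.7
= 1.711

Die swell = 1.711


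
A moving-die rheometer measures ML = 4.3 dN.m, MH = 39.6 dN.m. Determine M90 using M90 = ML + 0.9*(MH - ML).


M90 = ML + 0.9 * (MH - ML)
M90 = 4.3 + 0.9 * (39.6 - 4.3)
M90 = 4.3 + 0.9 * 35.3
M90 = 36.07 dN.m

36.07 dN.m


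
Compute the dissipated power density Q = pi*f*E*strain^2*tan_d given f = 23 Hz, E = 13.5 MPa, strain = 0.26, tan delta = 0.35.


Q = pi * f * E * strain^2 * tan_d
= pi * 23 * 13.5 * 0.26^2 * 0.35
= pi * 23 * 13.5 * 0.0676 * 0.35
= 23.0795

Q = 23.0795


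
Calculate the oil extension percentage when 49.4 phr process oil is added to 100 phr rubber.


Oil % = oil / (100 + oil) * 100
= 49.4 / (100 + 49.4) * 100
= 49.4 / 149.4 * 100
= 33.07%

33.07%


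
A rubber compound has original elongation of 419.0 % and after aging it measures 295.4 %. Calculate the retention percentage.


Retention = aged / original * 100
= 295.4 / 419.0 * 100
= 70.5%

70.5%


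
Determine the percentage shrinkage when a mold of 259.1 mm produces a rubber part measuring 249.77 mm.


Shrinkage = (mold - part) / mold * 100
= (259.1 - 249.77) / 259.1 * 100
= 9.33 / 259.1 * 100
= 3.6%

3.6%


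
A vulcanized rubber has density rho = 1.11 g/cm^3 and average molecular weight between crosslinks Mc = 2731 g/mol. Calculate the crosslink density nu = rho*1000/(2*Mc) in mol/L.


nu = rho * 1000 / (2 * Mc)
nu = 1.11 * 1000 / (2 * 2731)
nu = 1110.0 / 5462
nu = 0.2032 mol/L

0.2032 mol/L


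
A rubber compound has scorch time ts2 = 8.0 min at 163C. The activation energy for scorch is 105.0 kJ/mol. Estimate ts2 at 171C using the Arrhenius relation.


Convert temperatures: T1 = 163 + 273.15 = 436.15 K, T2 = 171 + 273.15 = 444.15 K
ts2_new = 8.0 * exp(105000 / 8.314 * (1/444.15 - 1/436.15))
1/T2 - 1/T1 = -4.1298e-05
ts2_new = 4.75 min

4.75 min


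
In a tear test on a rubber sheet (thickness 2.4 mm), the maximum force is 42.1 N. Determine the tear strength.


Tear strength = force / thickness
= 42.1 / 2.4
= 17.54 N/mm

17.54 N/mm


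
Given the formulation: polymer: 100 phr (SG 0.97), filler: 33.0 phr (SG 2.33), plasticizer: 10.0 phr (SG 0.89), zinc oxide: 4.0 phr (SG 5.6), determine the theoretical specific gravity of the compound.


Sum of weights = 147.0
Volume contributions:
  polymer: 100/0.97 = 103.0928
  filler: 33.0/2.33 = 14.1631
  plasticizer: 10.0/0.89 = 11.2360
  zinc oxide: 4.0/5.6 = 0.7143
Sum of volumes = 129.2061
SG = 147.0 / 129.2061 = 1.138

SG = 1.138


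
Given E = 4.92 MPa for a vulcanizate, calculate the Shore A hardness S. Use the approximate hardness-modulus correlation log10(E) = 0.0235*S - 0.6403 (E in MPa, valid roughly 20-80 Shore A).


log10(E) = 0.0235*S - 0.6403  =>  S = (log10(E) + 0.6403) / 0.0235
log10(4.92) = 0.691965
S = (0.691965 + 0.6403) / 0.0235 = 1.332265 / 0.0235
S = 56.7

Shore A = 56.7
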